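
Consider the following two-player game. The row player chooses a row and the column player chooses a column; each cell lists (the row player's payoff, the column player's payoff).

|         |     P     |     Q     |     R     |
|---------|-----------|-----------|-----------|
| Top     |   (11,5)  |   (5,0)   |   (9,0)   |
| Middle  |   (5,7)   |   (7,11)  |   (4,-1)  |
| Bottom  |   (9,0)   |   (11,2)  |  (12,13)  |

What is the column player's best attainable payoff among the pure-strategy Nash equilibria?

(Top, P) is a pure NE (the row player: 11 ≥ 9; the column player: 5 ≥ 0). The column player gets 5.
(Bottom, R) is a pure NE (the row player: 12 ≥ 9; the column player: 13 ≥ 2). The column player gets 13.
Every other cell has a profitable deviation for at least one player. Highest of {5, 13} is 13.

13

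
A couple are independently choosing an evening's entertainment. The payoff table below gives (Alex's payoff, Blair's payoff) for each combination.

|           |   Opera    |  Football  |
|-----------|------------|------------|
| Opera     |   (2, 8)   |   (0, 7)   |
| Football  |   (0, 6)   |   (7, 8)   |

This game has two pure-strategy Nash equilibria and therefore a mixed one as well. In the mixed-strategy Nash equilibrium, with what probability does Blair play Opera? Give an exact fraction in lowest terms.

7/9

Blair's mix q on Opera must make Alex indifferent between Opera and Football.
Alex's payoff from Opera: 2q + 0(1−q). From Football: 0q + 7(1−q).
Set equal: 2q = 7(1−q) → q = 7/9.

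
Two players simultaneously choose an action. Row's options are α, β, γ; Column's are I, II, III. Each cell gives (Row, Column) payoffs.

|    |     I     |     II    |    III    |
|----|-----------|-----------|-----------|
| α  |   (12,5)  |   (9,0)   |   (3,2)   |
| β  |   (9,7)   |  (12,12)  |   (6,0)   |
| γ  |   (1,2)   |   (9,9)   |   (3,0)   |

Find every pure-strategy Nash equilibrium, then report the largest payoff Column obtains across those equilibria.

(α, I) is a pure NE (Row: 12 ≥ 9; Column: 5 ≥ 2). Column gets 5.
(β, II) is a pure NE (Row: 12 ≥ 9; Column: 12 ≥ 7). Column gets 12.
Every other cell has a profitable deviation for at least one player. Highest of {5, 12} is 12.

12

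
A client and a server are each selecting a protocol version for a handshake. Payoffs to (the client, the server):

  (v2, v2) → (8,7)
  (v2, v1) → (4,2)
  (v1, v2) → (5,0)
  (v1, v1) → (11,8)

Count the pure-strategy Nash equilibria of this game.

2

Both v2: the client gets 8 (best alternative 5); the server gets 7 (best alternative 2). Neither deviates — NE.
Both v1: the client gets 11 (best alternative 4); the server gets 8 (best alternative 0). Neither deviates — NE.
(v2, v1) is not a NE: the client would switch to v1 (11 > 4).
No other cell survives both best-response checks, so there are 2 pure NE.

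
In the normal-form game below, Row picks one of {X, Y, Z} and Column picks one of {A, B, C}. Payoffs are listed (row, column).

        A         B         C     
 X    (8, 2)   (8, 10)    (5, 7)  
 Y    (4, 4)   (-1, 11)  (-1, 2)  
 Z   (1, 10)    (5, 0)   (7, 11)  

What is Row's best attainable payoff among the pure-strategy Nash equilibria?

8

(X, B) is a pure NE (Row: 8 ≥ 5; Column: 10 ≥ 7). Row gets 8.
(Z, C) is a pure NE (Row: 7 ≥ 5; Column: 11 ≥ 10). Row gets 7.
Every other cell has a profitable deviation for at least one player. Highest of {8, 7} is 8.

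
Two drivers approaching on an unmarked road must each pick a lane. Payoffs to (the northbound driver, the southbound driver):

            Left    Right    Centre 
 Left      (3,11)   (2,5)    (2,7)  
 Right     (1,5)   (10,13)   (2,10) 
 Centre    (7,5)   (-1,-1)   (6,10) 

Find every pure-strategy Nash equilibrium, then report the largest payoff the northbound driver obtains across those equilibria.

Both Right is a pure NE (the northbound driver: 10 ≥ 2; the southbound driver: 13 ≥ 10). The northbound driver gets 10.
Both Centre is a pure NE (the northbound driver: 6 ≥ 2; the southbound driver: 10 ≥ 5). The northbound driver gets 6.
Every other cell has a profitable deviation for at least one player. Highest of {10, 6} is 10.

10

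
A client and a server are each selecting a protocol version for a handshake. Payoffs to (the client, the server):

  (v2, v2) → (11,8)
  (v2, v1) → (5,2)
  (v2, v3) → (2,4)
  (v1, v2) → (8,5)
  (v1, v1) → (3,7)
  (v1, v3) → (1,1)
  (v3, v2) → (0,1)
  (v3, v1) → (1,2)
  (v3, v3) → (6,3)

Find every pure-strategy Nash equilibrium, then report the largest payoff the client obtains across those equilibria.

11

Both v2 is a pure NE (the client: 11 ≥ 8; the server: 8 ≥ 4). The client gets 11.
Both v3 is a pure NE (the client: 6 ≥ 2; the server: 3 ≥ 2). The client gets 6.
Every other cell has a profitable deviation for at least one player. Highest of {11, 6} is 11.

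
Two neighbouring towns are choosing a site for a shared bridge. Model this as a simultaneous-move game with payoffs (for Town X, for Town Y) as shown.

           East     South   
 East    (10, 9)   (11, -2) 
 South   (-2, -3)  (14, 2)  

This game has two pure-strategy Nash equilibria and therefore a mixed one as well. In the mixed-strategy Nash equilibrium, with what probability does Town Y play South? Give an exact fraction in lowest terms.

Town Y's mix q on East must make Town X indifferent between East and South.
Town X's payoff from East: 10q + 11(1−q). From South: (-2)q + 14(1−q).
Set equal: 12q = 3(1−q) → q = 3/15 = 1/5.
Probability on South is 1 − 1/5 = 4/5.

4/5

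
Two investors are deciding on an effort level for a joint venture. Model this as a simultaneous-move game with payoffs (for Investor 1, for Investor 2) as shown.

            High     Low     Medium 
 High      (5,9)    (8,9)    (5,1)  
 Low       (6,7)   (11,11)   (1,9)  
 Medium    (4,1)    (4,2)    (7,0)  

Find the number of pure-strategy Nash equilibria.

Both Low: Investor 1 gets 11 (best alternative 8); Investor 2 gets 11 (best alternative 9). Neither deviates — NE.
Both Medium is not a NE: Investor 2 would switch to Low (2 > 0).
No other cell survives both best-response checks, so there is 1 pure NE.

1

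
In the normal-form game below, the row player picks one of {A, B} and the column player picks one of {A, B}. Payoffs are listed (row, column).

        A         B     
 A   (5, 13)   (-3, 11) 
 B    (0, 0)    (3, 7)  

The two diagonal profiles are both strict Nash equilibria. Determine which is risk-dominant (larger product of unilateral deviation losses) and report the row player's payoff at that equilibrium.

3

At both A: the row player loses 5 − 0 = 5 by deviating; the column player loses 13 − 11 = 2. Product = 5·2 = 10.
At both B: the row player loses 3 − (-3) = 6 by deviating; the column player loses 7 − 0 = 7. Product = 6·7 = 42.
42 > 10, so both B is risk-dominant. The row player's payoff there is 3.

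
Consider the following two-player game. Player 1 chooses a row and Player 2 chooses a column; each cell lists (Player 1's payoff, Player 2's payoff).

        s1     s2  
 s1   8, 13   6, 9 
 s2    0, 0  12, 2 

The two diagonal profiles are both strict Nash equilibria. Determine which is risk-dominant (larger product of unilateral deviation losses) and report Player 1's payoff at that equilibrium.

At both s1: Player 1 loses 8 − 0 = 8 by deviating; Player 2 loses 13 − 9 = 4. Product = 8·4 = 32.
At both s2: Player 1 loses 12 − 6 = 6 by deviating; Player 2 loses 2 − 0 = 2. Product = 6·2 = 12.
32 > 12, so both s1 is risk-dominant. Player 1's payoff there is 8.

8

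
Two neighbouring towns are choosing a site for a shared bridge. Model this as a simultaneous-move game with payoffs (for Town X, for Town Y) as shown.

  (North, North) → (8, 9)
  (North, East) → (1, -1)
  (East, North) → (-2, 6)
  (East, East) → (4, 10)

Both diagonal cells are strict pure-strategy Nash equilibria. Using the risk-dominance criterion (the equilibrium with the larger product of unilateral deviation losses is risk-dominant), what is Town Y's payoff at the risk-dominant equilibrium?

At both North: Town X loses 8 − (-2) = 10 by deviating; Town Y loses 9 − (-1) = 10. Product = 10·10 = 100.
At both East: Town X loses 4 − 1 = 3 by deviating; Town Y loses 10 − 6 = 4. Product = 3·4 = 12.
100 > 12, so both North is risk-dominant. Town Y's payoff there is 9.

9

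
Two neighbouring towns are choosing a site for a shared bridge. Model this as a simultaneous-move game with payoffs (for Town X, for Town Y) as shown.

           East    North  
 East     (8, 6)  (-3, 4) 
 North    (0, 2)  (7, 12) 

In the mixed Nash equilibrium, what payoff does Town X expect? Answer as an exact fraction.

Town Y mixes with probability q on East, chosen so Town X is indifferent: 8q + (-3)(1−q) = 0q + 7(1−q) gives q = 5/9.
Town X's expected payoff (from either row, since indifferent) is 8·5/9 + (-3)·4/9 = 28/9.

28/9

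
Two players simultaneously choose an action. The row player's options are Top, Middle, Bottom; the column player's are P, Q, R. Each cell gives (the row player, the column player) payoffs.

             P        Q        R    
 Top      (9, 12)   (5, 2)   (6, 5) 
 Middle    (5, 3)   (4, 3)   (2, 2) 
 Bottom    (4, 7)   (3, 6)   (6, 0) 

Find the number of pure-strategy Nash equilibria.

(Top, P): the row player gets 9 (best alternative 5); the column player gets 12 (best alternative 5). Neither deviates — NE.
(Bottom, R) is not a NE: the column player would switch to P (7 > 0).
No other cell survives both best-response checks, so there is 1 pure NE.

1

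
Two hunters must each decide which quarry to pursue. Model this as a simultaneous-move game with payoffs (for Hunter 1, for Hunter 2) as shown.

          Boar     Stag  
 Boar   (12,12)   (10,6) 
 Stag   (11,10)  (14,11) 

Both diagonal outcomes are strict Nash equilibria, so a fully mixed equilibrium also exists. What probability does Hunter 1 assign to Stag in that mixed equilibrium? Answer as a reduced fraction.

Hunter 1's mix p on Boar must make Hunter 2 indifferent between Boar and Stag.
Hunter 2's payoff from Boar: 12p + 10(1−p). From Stag: 6p + 11(1−p).
Set equal: 6p = 1(1−p) → p = 1/7.
Probability on Stag is 1 − 1/7 = 6/7.

6/7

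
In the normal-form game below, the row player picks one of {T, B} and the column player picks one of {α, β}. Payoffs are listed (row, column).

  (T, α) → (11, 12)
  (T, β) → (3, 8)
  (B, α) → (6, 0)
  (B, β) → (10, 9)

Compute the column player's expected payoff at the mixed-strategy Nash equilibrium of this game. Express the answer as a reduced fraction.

108/13

The row player mixes with probability p on T, chosen so the column player is indifferent: 12p + 0(1−p) = 8p + 9(1−p) gives p = 9/13.
The column player's expected payoff is 12·9/13 + 0·4/13 = 108/13.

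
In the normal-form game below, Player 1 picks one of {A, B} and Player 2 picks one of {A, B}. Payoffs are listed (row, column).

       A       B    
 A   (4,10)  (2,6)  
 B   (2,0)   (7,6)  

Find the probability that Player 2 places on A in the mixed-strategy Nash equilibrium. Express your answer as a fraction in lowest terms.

Player 2's mix q on A must make Player 1 indifferent between A and B.
Player 1's payoff from A: 4q + 2(1−q). From B: 2q + 7(1−q).
Set equal: 2q = 5(1−q) → q = 5/7.

5/7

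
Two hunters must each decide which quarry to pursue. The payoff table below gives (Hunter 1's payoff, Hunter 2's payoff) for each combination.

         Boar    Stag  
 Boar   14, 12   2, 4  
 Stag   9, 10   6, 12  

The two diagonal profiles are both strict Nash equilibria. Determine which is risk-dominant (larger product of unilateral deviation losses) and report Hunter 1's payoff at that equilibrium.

14

At both Boar: Hunter 1 loses 14 − 9 = 5 by deviating; Hunter 2 loses 12 − 4 = 8. Product = 5·8 = 40.
At both Stag: Hunter 1 loses 6 − 2 = 4 by deviating; Hunter 2 loses 12 − 10 = 2. Product = 4·2 = 8.
40 > 8, so both Boar is risk-dominant. Hunter 1's payoff there is 14.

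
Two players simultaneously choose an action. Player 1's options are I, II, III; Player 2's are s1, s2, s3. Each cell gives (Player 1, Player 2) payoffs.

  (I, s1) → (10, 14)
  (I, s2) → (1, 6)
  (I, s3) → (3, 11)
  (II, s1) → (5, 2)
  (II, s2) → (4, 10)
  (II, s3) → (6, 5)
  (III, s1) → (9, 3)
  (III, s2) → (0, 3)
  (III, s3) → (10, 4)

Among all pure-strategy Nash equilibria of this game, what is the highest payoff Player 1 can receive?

(I, s1) is a pure NE (Player 1: 10 ≥ 9; Player 2: 14 ≥ 11). Player 1 gets 10.
(II, s2) is a pure NE (Player 1: 4 ≥ 1; Player 2: 10 ≥ 5). Player 1 gets 4.
(III, s3) is a pure NE (Player 1: 10 ≥ 6; Player 2: 4 ≥ 3). Player 1 gets 10.
Every other cell has a profitable deviation for at least one player. Highest of {10, 4, 10} is 10.

10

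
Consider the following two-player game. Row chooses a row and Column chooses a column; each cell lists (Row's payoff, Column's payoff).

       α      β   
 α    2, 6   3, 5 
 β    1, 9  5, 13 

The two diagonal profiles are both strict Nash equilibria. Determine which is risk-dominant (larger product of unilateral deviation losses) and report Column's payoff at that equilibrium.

At both α: Row loses 2 − 1 = 1 by deviating; Column loses 6 − 5 = 1. Product = 1·1 = 1.
At both β: Row loses 5 − 3 = 2 by deviating; Column loses 13 − 9 = 4. Product = 2·4 = 8.
8 > 1, so both β is risk-dominant. Column's payoff there is 13.

13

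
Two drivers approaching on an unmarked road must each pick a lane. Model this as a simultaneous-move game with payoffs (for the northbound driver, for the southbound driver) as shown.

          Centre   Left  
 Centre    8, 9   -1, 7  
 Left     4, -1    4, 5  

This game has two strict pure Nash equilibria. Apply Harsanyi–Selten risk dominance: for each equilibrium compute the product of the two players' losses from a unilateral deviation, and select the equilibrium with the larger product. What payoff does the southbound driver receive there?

5

At both Centre: the northbound driver loses 8 − 4 = 4 by deviating; the southbound driver loses 9 − 7 = 2. Product = 4·2 = 8.
At both Left: the northbound driver loses 4 − (-1) = 5 by deviating; the southbound driver loses 5 − (-1) = 6. Product = 5·6 = 30.
30 > 8, so both Left is risk-dominant. The southbound driver's payoff there is 5.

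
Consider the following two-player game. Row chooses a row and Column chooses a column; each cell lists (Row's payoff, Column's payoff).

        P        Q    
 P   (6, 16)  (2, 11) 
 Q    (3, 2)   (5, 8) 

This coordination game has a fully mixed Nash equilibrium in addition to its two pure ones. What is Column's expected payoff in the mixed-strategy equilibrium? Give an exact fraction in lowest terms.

Row mixes with probability p on P, chosen so Column is indifferent: 16p + 2(1−p) = 11p + 8(1−p) gives p = 6/11.
Column's expected payoff is 16·6/11 + 2·5/11 = 106/11.

106/11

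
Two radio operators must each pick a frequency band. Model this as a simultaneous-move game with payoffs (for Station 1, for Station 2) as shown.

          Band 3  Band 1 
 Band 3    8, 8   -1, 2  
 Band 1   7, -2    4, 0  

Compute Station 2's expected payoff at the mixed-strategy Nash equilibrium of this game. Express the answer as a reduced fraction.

1/2

Station 1 mixes with probability p on Band 3, chosen so Station 2 is indifferent: 8p + (-2)(1−p) = 2p + 0(1−p) gives p = 1/4.
Station 2's expected payoff is 8·1/4 + (-2)·3/4 = 1/2.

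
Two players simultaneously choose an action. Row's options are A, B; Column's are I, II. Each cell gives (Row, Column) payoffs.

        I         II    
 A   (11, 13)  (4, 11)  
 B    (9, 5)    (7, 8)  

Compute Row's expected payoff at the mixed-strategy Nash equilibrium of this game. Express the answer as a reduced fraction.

Column mixes with probability q on I, chosen so Row is indifferent: 11q + 4(1−q) = 9q + 7(1−q) gives q = 3/5.
Row's expected payoff (from either row, since indifferent) is 11·3/5 + 4·2/5 = 41/5.

41/5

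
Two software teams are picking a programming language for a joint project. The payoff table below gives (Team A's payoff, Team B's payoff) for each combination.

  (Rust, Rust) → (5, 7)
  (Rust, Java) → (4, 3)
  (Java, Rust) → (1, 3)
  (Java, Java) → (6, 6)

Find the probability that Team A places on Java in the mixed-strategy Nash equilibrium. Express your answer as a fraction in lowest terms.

4/7

Team A's mix p on Rust must make Team B indifferent between Rust and Java.
Team B's payoff from Rust: 7p + 3(1−p). From Java: 3p + 6(1−p).
Set equal: 4p = 3(1−p) → p = 3/7.
Probability on Java is 1 − 3/7 = 4/7.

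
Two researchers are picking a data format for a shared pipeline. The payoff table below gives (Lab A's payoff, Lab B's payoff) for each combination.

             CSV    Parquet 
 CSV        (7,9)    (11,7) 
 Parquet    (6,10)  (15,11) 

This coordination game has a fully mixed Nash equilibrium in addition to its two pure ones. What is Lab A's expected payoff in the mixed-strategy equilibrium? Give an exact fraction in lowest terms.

39/5

Lab B mixes with probability q on CSV, chosen so Lab A is indifferent: 7q + 11(1−q) = 6q + 15(1−q) gives q = 4/5.
Lab A's expected payoff (from either row, since indifferent) is 7·4/5 + 11·1/5 = 39/5.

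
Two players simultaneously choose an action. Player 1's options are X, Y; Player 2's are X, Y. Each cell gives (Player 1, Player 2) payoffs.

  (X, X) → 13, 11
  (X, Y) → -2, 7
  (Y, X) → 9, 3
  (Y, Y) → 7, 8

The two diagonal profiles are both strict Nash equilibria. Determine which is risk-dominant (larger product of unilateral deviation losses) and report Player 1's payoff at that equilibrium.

At both X: Player 1 loses 13 − 9 = 4 by deviating; Player 2 loses 11 − 7 = 4. Product = 4·4 = 16.
At both Y: Player 1 loses 7 − (-2) = 9 by deviating; Player 2 loses 8 − 3 = 5. Product = 9·5 = 45.
45 > 16, so both Y is risk-dominant. Player 1's payoff there is 7.

7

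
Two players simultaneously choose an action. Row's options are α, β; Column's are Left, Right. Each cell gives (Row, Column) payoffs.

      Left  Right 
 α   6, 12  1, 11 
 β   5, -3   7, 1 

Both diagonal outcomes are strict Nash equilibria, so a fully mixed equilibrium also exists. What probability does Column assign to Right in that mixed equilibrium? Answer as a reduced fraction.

1/7

Column's mix q on Left must make Row indifferent between α and β.
Row's payoff from α: 6q + 1(1−q). From β: 5q + 7(1−q).
Set equal: 1q = 6(1−q) → q = 6/7.
Probability on Right is 1 − 6/7 = 1/7.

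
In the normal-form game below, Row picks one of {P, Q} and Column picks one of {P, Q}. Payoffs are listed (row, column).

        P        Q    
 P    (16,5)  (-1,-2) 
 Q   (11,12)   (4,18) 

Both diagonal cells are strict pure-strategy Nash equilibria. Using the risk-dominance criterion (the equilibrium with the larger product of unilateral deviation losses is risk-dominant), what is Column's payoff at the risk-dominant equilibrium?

5

At both P: Row loses 16 − 11 = 5 by deviating; Column loses 5 − (-2) = 7. Product = 5·7 = 35.
At both Q: Row loses 4 − (-1) = 5 by deviating; Column loses 18 − 12 = 6. Product = 5·6 = 30.
35 > 30, so both P is risk-dominant. Column's payoff there is 5.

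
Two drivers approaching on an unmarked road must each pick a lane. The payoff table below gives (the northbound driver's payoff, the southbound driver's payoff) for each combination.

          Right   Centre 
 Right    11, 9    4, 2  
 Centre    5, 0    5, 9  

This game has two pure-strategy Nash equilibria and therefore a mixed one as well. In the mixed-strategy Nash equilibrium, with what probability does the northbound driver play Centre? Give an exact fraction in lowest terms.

The northbound driver's mix p on Right must make the southbound driver indifferent between Right and Centre.
The southbound driver's payoff from Right: 9p + 0(1−p). From Centre: 2p + 9(1−p).
Set equal: 7p = 9(1−p) → p = 9/16.
Probability on Centre is 1 − 9/16 = 7/16.

7/16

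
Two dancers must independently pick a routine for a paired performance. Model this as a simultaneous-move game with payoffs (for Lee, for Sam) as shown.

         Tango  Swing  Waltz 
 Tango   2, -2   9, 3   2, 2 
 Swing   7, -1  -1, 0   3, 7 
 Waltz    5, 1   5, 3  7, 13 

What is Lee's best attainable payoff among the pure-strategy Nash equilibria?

(Tango, Swing) is a pure NE (Lee: 9 ≥ 5; Sam: 3 ≥ 2). Lee gets 9.
Both Waltz is a pure NE (Lee: 7 ≥ 3; Sam: 13 ≥ 3). Lee gets 7.
Every other cell has a profitable deviation for at least one player. Highest of {9, 7} is 9.

9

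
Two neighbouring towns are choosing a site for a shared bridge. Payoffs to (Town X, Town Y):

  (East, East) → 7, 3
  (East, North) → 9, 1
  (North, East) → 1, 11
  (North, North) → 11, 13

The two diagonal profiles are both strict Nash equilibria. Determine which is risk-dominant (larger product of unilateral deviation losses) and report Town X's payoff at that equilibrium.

At both East: Town X loses 7 − 1 = 6 by deviating; Town Y loses 3 − 1 = 2. Product = 6·2 = 12.
At both North: Town X loses 11 − 9 = 2 by deviating; Town Y loses 13 − 11 = 2. Product = 2·2 = 4.
12 > 4, so both East is risk-dominant. Town X's payoff there is 7.

7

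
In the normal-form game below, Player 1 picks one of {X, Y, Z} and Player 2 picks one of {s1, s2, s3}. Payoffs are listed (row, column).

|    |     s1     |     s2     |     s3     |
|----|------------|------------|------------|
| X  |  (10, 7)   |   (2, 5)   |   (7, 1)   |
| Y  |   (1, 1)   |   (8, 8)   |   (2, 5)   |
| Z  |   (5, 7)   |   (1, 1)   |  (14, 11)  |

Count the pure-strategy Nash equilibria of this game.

(X, s1): Player 1 gets 10 (best alternative 5); Player 2 gets 7 (best alternative 5). Neither deviates — NE.
(Y, s2): Player 1 gets 8 (best alternative 2); Player 2 gets 8 (best alternative 5). Neither deviates — NE.
(Z, s3): Player 1 gets 14 (best alternative 7); Player 2 gets 11 (best alternative 7). Neither deviates — NE.
(X, s2) is not a NE: Player 1 would switch to Y (8 > 2).
No other cell survives both best-response checks, so there are 3 pure NE.

3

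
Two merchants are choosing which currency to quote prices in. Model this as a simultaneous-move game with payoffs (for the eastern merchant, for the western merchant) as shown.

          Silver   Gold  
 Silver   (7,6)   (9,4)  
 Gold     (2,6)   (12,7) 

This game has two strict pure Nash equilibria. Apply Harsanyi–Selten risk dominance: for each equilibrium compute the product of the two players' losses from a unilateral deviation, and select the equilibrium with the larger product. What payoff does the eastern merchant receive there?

At both Silver: the eastern merchant loses 7 − 2 = 5 by deviating; the western merchant loses 6 − 4 = 2. Product = 5·2 = 10.
At both Gold: the eastern merchant loses 12 − 9 = 3 by deviating; the western merchant loses 7 − 6 = 1. Product = 3·1 = 3.
10 > 3, so both Silver is risk-dominant. The eastern merchant's payoff there is 7.

7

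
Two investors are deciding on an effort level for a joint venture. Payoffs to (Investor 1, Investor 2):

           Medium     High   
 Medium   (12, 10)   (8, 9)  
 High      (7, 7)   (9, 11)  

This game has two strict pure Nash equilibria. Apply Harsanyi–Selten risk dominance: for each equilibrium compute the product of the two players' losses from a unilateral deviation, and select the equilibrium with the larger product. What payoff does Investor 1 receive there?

At both Medium: Investor 1 loses 12 − 7 = 5 by deviating; Investor 2 loses 10 − 9 = 1. Product = 5·1 = 5.
At both High: Investor 1 loses 9 − 8 = 1 by deviating; Investor 2 loses 11 − 7 = 4. Product = 1·4 = 4.
5 > 4, so both Medium is risk-dominant. Investor 1's payoff there is 12.

12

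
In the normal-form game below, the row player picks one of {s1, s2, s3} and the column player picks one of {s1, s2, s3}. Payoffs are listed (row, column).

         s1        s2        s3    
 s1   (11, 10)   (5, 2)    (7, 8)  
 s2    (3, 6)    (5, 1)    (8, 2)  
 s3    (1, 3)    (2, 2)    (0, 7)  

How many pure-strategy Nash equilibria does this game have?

1

Both s1: the row player gets 11 (best alternative 3); the column player gets 10 (best alternative 8). Neither deviates — NE.
Both s2 is not a NE: the column player would switch to s1 (6 > 1).
No other cell survives both best-response checks, so there is 1 pure NE.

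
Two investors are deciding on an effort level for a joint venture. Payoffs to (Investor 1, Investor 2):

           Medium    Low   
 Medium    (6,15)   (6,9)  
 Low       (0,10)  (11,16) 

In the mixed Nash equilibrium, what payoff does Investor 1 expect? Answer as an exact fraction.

6

Investor 2 mixes with probability q on Medium, chosen so Investor 1 is indifferent: 6q + 6(1−q) = 0q + 11(1−q) gives q = 5/11.
Investor 1's expected payoff (from either row, since indifferent) is 6·5/11 + 6·6/11 = 6.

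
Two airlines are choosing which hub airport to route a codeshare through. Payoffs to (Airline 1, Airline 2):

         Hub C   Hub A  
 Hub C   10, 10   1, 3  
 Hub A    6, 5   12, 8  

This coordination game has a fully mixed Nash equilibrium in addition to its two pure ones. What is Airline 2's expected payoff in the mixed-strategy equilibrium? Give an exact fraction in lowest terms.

13/2

Airline 1 mixes with probability p on Hub C, chosen so Airline 2 is indifferent: 10p + 5(1−p) = 3p + 8(1−p) gives p = 3/10.
Airline 2's expected payoff is 10·3/10 + 5·7/10 = 13/2.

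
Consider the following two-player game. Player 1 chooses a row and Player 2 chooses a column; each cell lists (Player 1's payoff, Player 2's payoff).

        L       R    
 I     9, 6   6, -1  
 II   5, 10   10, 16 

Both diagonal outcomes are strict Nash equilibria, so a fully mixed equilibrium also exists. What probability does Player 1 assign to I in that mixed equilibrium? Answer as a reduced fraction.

Player 1's mix p on I must make Player 2 indifferent between L and R.
Player 2's payoff from L: 6p + 10(1−p). From R: (-1)p + 16(1−p).
Set equal: 7p = 6(1−p) → p = 6/13.

6/13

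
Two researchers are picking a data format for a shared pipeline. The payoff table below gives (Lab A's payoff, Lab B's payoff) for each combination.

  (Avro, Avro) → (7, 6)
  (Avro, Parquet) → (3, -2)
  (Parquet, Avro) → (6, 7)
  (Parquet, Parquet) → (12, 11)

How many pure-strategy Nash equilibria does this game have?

2

Both Avro: Lab A gets 7 (best alternative 6); Lab B gets 6 (best alternative -2). Neither deviates — NE.
Both Parquet: Lab A gets 12 (best alternative 3); Lab B gets 11 (best alternative 7). Neither deviates — NE.
(Parquet, Avro) is not a NE: Lab A would switch to Avro (7 > 6).
No other cell survives both best-response checks, so there are 2 pure NE.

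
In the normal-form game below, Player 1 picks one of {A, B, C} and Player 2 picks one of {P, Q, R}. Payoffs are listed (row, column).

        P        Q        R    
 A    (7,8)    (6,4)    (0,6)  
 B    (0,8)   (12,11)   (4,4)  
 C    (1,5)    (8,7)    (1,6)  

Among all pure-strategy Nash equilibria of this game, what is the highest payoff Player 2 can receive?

11

(A, P) is a pure NE (Player 1: 7 ≥ 1; Player 2: 8 ≥ 6). Player 2 gets 8.
(B, Q) is a pure NE (Player 1: 12 ≥ 8; Player 2: 11 ≥ 8). Player 2 gets 11.
Every other cell has a profitable deviation for at least one player. Highest of {8, 11} is 11.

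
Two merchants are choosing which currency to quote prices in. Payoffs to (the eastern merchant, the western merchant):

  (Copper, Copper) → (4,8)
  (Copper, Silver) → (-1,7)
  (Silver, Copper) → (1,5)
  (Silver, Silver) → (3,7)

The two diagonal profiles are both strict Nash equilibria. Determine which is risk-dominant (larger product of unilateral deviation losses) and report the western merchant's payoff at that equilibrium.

7

At both Copper: the eastern merchant loses 4 − 1 = 3 by deviating; the western merchant loses 8 − 7 = 1. Product = 3·1 = 3.
At both Silver: the eastern merchant loses 3 − (-1) = 4 by deviating; the western merchant loses 7 − 5 = 2. Product = 4·2 = 8.
8 > 3, so both Silver is risk-dominant. The western merchant's payoff there is 7.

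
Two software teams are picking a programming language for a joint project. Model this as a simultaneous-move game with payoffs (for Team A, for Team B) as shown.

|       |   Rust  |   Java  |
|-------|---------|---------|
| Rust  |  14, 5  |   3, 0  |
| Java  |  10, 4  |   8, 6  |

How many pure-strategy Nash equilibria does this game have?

Both Rust: Team A gets 14 (best alternative 10); Team B gets 5 (best alternative 0). Neither deviates — NE.
Both Java: Team A gets 8 (best alternative 3); Team B gets 6 (best alternative 4). Neither deviates — NE.
(Java, Rust) is not a NE: Team A would switch to Rust (14 > 10).
No other cell survives both best-response checks, so there are 2 pure NE.

2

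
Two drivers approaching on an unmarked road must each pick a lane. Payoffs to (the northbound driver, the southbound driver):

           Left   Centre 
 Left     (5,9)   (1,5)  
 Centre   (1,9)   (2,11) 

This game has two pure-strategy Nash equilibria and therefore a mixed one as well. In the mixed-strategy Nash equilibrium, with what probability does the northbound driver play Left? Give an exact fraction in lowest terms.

1/3

The northbound driver's mix p on Left must make the southbound driver indifferent between Left and Centre.
The southbound driver's payoff from Left: 9p + 9(1−p). From Centre: 5p + 11(1−p).
Set equal: 4p = 2(1−p) → p = 2/6 = 1/3.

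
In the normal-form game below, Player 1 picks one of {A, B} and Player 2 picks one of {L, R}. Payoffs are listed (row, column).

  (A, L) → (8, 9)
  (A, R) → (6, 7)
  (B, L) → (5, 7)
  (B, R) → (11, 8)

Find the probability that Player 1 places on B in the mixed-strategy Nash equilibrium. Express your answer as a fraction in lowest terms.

2/3

Player 1's mix p on A must make Player 2 indifferent between L and R.
Player 2's payoff from L: 9p + 7(1−p). From R: 7p + 8(1−p).
Set equal: 2p = 1(1−p) → p = 1/3.
Probability on B is 1 − 1/3 = 2/3.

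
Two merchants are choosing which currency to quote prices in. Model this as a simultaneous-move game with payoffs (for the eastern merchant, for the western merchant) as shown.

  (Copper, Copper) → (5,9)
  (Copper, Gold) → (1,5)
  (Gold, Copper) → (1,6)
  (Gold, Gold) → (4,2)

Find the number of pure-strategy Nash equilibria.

1

Both Copper: the eastern merchant gets 5 (best alternative 1); the western merchant gets 9 (best alternative 5). Neither deviates — NE.
Both Gold is not a NE: the western merchant would switch to Copper (6 > 2).
No other cell survives both best-response checks, so there is 1 pure NE.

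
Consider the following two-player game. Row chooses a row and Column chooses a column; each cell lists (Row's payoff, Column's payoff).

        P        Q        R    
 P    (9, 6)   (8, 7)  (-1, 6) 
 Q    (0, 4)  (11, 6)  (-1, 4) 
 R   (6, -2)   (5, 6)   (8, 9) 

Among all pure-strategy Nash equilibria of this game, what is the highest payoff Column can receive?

9

Both Q is a pure NE (Row: 11 ≥ 8; Column: 6 ≥ 4). Column gets 6.
Both R is a pure NE (Row: 8 ≥ -1; Column: 9 ≥ 6). Column gets 9.
Every other cell has a profitable deviation for at least one player. Highest of {6, 9} is 9.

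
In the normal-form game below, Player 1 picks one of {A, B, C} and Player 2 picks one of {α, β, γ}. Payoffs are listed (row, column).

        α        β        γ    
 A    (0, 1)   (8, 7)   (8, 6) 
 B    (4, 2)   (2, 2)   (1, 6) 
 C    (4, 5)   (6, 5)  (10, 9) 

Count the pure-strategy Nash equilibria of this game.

(A, β): Player 1 gets 8 (best alternative 6); Player 2 gets 7 (best alternative 6). Neither deviates — NE.
(C, γ): Player 1 gets 10 (best alternative 8); Player 2 gets 9 (best alternative 5). Neither deviates — NE.
(A, α) is not a NE: Player 1 would switch to B (4 > 0).
No other cell survives both best-response checks, so there are 2 pure NE.

2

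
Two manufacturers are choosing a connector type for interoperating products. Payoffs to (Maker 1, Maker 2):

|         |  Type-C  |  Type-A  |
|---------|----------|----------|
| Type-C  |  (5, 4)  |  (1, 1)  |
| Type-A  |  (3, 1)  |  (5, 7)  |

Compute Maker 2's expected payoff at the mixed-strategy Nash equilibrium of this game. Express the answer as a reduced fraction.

3

Maker 1 mixes with probability p on Type-C, chosen so Maker 2 is indifferent: 4p + 1(1−p) = 1p + 7(1−p) gives p = 2/3.
Maker 2's expected payoff is 4·2/3 + 1·1/3 = 3.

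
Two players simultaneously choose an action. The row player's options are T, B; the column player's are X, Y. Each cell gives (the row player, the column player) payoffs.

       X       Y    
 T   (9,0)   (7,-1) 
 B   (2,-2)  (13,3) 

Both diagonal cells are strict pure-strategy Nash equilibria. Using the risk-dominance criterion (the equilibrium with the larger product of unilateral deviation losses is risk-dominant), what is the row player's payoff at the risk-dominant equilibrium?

At (T, X): the row player loses 9 − 2 = 7 by deviating; the column player loses 0 − (-1) = 1. Product = 7·1 = 7.
At (B, Y): the row player loses 13 − 7 = 6 by deviating; the column player loses 3 − (-2) = 5. Product = 6·5 = 30.
30 > 7, so (B, Y) is risk-dominant. The row player's payoff there is 13.

13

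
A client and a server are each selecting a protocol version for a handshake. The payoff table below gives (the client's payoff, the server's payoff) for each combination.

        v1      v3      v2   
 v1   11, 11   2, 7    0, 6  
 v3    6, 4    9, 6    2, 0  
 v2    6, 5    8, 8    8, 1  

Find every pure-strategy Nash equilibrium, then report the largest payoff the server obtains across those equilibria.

11

Both v1 is a pure NE (the client: 11 ≥ 6; the server: 11 ≥ 7). The server gets 11.
Both v3 is a pure NE (the client: 9 ≥ 8; the server: 6 ≥ 4). The server gets 6.
Every other cell has a profitable deviation for at least one player. Highest of {11, 6} is 11.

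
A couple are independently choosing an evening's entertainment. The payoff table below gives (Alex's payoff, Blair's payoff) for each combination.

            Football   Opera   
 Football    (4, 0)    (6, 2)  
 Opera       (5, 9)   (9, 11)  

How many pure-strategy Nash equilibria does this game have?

Both Opera: Alex gets 9 (best alternative 6); Blair gets 11 (best alternative 9). Neither deviates — NE.
Both Football is not a NE: Alex would switch to Opera (5 > 4).
No other cell survives both best-response checks, so there is 1 pure NE.

1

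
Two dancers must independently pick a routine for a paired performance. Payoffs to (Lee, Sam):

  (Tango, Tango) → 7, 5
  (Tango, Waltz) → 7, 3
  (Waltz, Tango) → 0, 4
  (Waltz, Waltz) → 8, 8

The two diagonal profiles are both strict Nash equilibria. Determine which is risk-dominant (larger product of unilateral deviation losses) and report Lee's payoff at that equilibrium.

At both Tango: Lee loses 7 − 0 = 7 by deviating; Sam loses 5 − 3 = 2. Product = 7·2 = 14.
At both Waltz: Lee loses 8 − 7 = 1 by deviating; Sam loses 8 − 4 = 4. Product = 1·4 = 4.
14 > 4, so both Tango is risk-dominant. Lee's payoff there is 7.

7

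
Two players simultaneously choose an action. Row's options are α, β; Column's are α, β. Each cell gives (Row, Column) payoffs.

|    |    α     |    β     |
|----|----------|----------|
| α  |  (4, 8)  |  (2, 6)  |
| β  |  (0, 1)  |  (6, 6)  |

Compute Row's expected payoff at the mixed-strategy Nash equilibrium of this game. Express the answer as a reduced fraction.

Column mixes with probability q on α, chosen so Row is indifferent: 4q + 2(1−q) = 0q + 6(1−q) gives q = 1/2.
Row's expected payoff (from either row, since indifferent) is 4·1/2 + 2·1/2 = 3.

3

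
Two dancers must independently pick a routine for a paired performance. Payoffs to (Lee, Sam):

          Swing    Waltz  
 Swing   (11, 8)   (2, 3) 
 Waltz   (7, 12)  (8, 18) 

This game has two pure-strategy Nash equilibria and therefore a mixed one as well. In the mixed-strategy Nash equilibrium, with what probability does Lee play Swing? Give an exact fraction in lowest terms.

Lee's mix p on Swing must make Sam indifferent between Swing and Waltz.
Sam's payoff from Swing: 8p + 12(1−p). From Waltz: 3p + 18(1−p).
Set equal: 5p = 6(1−p) → p = 6/11.

6/11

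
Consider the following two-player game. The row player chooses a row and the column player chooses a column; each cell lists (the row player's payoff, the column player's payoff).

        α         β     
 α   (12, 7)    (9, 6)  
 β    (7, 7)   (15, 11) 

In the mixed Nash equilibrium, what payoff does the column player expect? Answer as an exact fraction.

The row player mixes with probability p on α, chosen so the column player is indifferent: 7p + 7(1−p) = 6p + 11(1−p) gives p = 4/5.
The column player's expected payoff is 7·4/5 + 7·1/5 = 7.

7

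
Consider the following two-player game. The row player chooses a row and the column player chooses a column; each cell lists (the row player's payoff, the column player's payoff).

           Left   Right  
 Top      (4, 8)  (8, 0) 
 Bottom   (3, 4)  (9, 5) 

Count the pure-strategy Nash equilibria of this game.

2

(Top, Left): the row player gets 4 (best alternative 3); the column player gets 8 (best alternative 0). Neither deviates — NE.
(Bottom, Right): the row player gets 9 (best alternative 8); the column player gets 5 (best alternative 4). Neither deviates — NE.
(Top, Right) is not a NE: the row player would switch to Bottom (9 > 8).
No other cell survives both best-response checks, so there are 2 pure NE.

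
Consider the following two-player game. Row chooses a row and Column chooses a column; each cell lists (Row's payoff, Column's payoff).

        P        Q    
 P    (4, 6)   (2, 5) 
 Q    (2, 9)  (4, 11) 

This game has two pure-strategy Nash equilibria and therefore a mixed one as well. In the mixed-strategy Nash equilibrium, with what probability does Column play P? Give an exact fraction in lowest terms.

Column's mix q on P must make Row indifferent between P and Q.
Row's payoff from P: 4q + 2(1−q). From Q: 2q + 4(1−q).
Set equal: 2q = 2(1−q) → q = 2/4 = 1/2.

1/2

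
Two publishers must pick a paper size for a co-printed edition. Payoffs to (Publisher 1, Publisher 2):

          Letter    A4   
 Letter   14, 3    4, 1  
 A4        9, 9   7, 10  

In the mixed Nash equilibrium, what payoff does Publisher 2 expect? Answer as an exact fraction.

7

Publisher 1 mixes with probability p on Letter, chosen so Publisher 2 is indifferent: 3p + 9(1−p) = 1p + 10(1−p) gives p = 1/3.
Publisher 2's expected payoff is 3·1/3 + 9·2/3 = 7.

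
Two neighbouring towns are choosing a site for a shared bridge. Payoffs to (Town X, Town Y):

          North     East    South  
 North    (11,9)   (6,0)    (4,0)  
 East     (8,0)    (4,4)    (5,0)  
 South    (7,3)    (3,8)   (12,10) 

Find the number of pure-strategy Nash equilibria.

Both North: Town X gets 11 (best alternative 8); Town Y gets 9 (best alternative 0). Neither deviates — NE.
Both South: Town X gets 12 (best alternative 5); Town Y gets 10 (best alternative 8). Neither deviates — NE.
Both East is not a NE: Town X would switch to North (6 > 4).
No other cell survives both best-response checks, so there are 2 pure NE.

2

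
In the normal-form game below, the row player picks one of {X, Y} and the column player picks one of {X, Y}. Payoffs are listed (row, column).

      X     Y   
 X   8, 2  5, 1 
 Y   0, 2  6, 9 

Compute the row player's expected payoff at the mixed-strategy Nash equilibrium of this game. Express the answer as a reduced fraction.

The column player mixes with probability q on X, chosen so the row player is indifferent: 8q + 5(1−q) = 0q + 6(1−q) gives q = 1/9.
The row player's expected payoff (from either row, since indifferent) is 8·1/9 + 5·8/9 = 16/3.

16/3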